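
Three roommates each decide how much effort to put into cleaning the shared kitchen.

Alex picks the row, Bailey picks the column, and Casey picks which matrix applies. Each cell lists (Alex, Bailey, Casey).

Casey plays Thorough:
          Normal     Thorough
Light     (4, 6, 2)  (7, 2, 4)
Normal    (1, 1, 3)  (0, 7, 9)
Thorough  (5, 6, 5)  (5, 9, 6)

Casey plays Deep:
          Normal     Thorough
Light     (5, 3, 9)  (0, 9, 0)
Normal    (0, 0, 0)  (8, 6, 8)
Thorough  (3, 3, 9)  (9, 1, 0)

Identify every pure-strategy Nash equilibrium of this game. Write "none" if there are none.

none

(Light, Normal, Thorough): Alex can switch to Thorough (4 → 5). Not NE.
(Light, Normal, Deep): Bailey can switch to Thorough (3 → 9). Not NE.
(Light, Thorough, Thorough): Bailey can switch to Normal (2 → 6). Not NE.
(Light, Thorough, Deep): Alex can switch to Normal (0 → 8). Not NE.
(Normal, Normal, Thorough): Alex can switch to Light (1 → 4). Not NE.
(Normal, Normal, Deep): Alex can switch to Light (0 → 5). Not NE.
(Normal, Thorough, Thorough): Alex can switch to Light (0 → 7). Not NE.
(Normal, Thorough, Deep): Alex can switch to Thorough (8 → 9). Not NE.
(Thorough, Normal, Thorough): Bailey can switch to Thorough (6 → 9). Not NE.
(Thorough, Normal, Deep): Alex can switch to Light (3 → 5). Not NE.
(Thorough, Thorough, Thorough): Alex can switch to Light (5 → 7). Not NE.
(Thorough, Thorough, Deep): Bailey can switch to Normal (1 → 3). Not NE.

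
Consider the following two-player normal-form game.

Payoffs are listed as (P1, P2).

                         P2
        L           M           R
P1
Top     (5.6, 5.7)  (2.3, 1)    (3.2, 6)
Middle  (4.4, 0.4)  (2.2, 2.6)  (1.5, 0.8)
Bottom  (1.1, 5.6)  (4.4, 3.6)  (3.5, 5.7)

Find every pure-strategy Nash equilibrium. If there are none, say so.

(Bottom, R)

(Top, L): P2 can switch to R (5.7 → 6). Not NE.
(Top, M): P1 can switch to Bottom (2.3 → 4.4). Not NE.
(Top, R): P1 can switch to Bottom (3.2 → 3.5). Not NE.
(Middle, L): P1 can switch to Top (4.4 → 5.6). Not NE.
(Middle, M): P1 can switch to Top (2.2 → 2.3). Not NE.
(Middle, R): P1 can switch to Top (1.5 → 3.2). Not NE.
(Bottom, L): P1 can switch to Top (1.1 → 5.6). Not NE.
(Bottom, M): P2 can switch to L (3.6 → 5.6). Not NE.
(Bottom, R): P1 gets 3.5, best alternative 3.2; P2 gets 5.7, best alternative 5.6. No profitable deviation — NE.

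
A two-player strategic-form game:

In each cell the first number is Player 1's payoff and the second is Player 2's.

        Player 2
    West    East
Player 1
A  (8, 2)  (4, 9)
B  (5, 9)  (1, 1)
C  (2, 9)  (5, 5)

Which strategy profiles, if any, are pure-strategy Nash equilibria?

none

Player 1 against West: payoffs 8, 5, 2 → best response A.
Player 1 against East: payoffs 4, 1, 5 → best response C.
Player 2 against A: payoffs 2, 9 → best response East.
Player 2 against B: payoffs 9, 1 → best response West.
Player 2 against C: payoffs 9, 5 → best response West.
No profile is a mutual best response for all players.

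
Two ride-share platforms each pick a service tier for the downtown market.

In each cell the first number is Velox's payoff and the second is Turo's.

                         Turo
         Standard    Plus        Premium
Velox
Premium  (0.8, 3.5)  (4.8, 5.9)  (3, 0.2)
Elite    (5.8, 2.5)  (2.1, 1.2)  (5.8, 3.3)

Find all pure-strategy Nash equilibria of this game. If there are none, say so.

Pure-strategy Nash equilibria: (Premium, Plus) and (Elite, Premium)

For each strategy profile, look for a profitable unilateral deviation.
(Premium, Standard): Velox can switch to Elite (0.8 → 5.8). Not NE.
(Premium, Plus): Velox gets 4.8, best alternative 2.1; Turo gets 5.9, best alternative 3.5. No profitable deviation — NE.
(Premium, Premium): Velox can switch to Elite (3 → 5.8). Not NE.
(Elite, Standard): Turo can switch to Premium (2.5 → 3.3). Not NE.
(Elite, Plus): Velox can switch to Premium (2.1 → 4.8). Not NE.
(Elite, Premium): Velox gets 5.8, best alternative 3; Turo gets 3.3, best alternative 2.5. No profitable deviation — NE.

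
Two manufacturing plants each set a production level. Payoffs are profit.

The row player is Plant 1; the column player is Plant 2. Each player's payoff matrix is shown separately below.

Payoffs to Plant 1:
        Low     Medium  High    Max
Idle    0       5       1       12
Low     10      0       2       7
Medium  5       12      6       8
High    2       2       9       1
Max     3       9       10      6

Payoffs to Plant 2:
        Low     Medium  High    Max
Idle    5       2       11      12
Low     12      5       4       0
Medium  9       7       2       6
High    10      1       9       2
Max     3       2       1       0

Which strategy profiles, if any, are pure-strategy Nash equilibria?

Pure-strategy Nash equilibria: (Idle, Max) and (Low, Low)

For each strategy profile, look for a profitable unilateral deviation.
(Idle, Low): Plant 1 can switch to Low (0 → 10). Not NE.
(Idle, Medium): Plant 1 can switch to Medium (5 → 12). Not NE.
(Idle, High): Plant 1 can switch to Low (1 → 2). Not NE.
(Idle, Max): Plant 1 gets 12, best alternative 8; Plant 2 gets 12, best alternative 11. No profitable deviation — NE.
(Low, Low): Plant 1 gets 10, best alternative 5; Plant 2 gets 12, best alternative 5. No profitable deviation — NE.
(Low, Medium): Plant 1 can switch to Idle (0 → 5). Not NE.
(Low, High): Plant 1 can switch to Medium (2 → 6). Not NE.
(Low, Max): Plant 1 can switch to Idle (7 → 12). Not NE.
(Medium, Low): Plant 1 can switch to Low (5 → 10). Not NE.
(Medium, Medium): Plant 2 can switch to Low (7 → 9). Not NE.
(Medium, High): Plant 1 can switch to High (6 → 9). Not NE.
(Medium, Max): Plant 1 can switch to Idle (8 → 12). Not NE.
(The remaining 8 profiles each have a profitable deviation by the same check.)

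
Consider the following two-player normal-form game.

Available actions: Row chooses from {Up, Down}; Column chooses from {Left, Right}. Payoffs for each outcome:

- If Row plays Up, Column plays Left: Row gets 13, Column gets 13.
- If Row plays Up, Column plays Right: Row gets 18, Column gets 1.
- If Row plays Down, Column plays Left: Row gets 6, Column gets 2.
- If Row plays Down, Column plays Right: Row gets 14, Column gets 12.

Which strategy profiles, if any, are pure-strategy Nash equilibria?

Pure NE: (Up, Left)

For each player, find the best response to each opponent profile; mutual best responses are the pure NE.
Row against Left: payoffs 13, 6 → best response Up.
Row against Right: payoffs 18, 14 → best response Up.
Column against Up: payoffs 13, 1 → best response Left.
Column against Down: payoffs 2, 12 → best response Right.
Mutual best responses: (Up, Left).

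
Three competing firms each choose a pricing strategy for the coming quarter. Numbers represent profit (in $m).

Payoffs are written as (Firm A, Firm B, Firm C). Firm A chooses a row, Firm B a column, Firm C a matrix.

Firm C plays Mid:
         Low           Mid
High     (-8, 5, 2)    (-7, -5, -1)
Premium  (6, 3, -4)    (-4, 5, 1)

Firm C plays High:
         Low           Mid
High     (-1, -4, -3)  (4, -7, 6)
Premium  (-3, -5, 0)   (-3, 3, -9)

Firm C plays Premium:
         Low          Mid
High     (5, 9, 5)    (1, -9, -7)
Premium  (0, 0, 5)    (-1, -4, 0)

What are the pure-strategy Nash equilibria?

For each strategy profile, look for a profitable unilateral deviation.
(High, Low, Mid): Firm A can switch to Premium (-8 → 6). Not NE.
(High, Low, High): Firm C can switch to Mid (-3 → 2). Not NE.
(High, Low, Premium): Firm A gets 5, best alternative 0; Firm B gets 9, best alternative -9; Firm C gets 5, best alternative 2. No profitable deviation — NE.
(High, Mid, Mid): Firm A can switch to Premium (-7 → -4). Not NE.
(High, Mid, High): Firm B can switch to Low (-7 → -4). Not NE.
(High, Mid, Premium): Firm B can switch to Low (-9 → 9). Not NE.
(Premium, Low, Mid): Firm B can switch to Mid (3 → 5). Not NE.
(Premium, Low, High): Firm A can switch to High (-3 → -1). Not NE.
(Premium, Low, Premium): Firm A can switch to High (0 → 5). Not NE.
(Premium, Mid, Mid): Firm A gets -4, best alternative -7; Firm B gets 5, best alternative 3; Firm C gets 1, best alternative 0. No profitable deviation — NE.
(Premium, Mid, High): Firm A can switch to High (-3 → 4). Not NE.
(Premium, Mid, Premium): Firm A can switch to High (-1 → 1). Not NE.

The pure Nash equilibria are (High, Low, Premium), (Premium, Mid, Mid).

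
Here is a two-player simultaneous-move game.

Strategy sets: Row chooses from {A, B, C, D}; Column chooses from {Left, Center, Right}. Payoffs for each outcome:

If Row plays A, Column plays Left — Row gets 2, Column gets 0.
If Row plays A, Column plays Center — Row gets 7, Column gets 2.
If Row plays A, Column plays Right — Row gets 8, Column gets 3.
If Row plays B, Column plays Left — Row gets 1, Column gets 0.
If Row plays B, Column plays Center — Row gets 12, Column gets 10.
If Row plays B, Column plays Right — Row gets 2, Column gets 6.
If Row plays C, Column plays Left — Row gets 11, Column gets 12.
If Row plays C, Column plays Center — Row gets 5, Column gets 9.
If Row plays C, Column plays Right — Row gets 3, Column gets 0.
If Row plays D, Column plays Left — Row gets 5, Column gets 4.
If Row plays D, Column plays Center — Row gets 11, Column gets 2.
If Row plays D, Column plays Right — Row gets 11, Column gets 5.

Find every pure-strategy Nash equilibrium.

(B, Center); (C, Left); (D, Right)

For each player, find the best response to each opponent profile; mutual best responses are the pure NE.
Row against Left: payoffs 2, 1, 11, 5 → best response C.
Row against Center: payoffs 7, 12, 5, 11 → best response B.
Row against Right: payoffs 8, 2, 3, 11 → best response D.
Column against A: payoffs 0, 2, 3 → best response Right.
Column against B: payoffs 0, 10, 6 → best response Center.
Column against C: payoffs 12, 9, 0 → best response Left.
Column against D: payoffs 4, 2, 5 → best response Right.
Mutual best responses: (B, Center); (C, Left); (D, Right).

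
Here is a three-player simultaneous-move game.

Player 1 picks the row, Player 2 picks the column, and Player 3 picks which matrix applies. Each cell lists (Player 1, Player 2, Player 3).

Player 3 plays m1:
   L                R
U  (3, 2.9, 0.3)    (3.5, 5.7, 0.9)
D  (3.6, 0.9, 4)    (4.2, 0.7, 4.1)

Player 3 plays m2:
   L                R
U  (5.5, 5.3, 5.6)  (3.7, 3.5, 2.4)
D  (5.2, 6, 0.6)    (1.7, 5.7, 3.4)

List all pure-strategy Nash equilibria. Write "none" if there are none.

(U, L, m2), (D, L, m1)

Check each profile: it is a Nash equilibrium iff no player can strictly gain by switching unilaterally.
(U, L, m1): Player 1 can switch to D (3 → 3.6). Not NE.
(U, L, m2): Player 1 gets 5.5, best alternative 5.2; Player 2 gets 5.3, best alternative 3.5; Player 3 gets 5.6, best alternative 0.3. No profitable deviation — NE.
(U, R, m1): Player 1 can switch to D (3.5 → 4.2). Not NE.
(U, R, m2): Player 2 can switch to L (3.5 → 5.3). Not NE.
(D, L, m1): Player 1 gets 3.6, best alternative 3; Player 2 gets 0.9, best alternative 0.7; Player 3 gets 4, best alternative 0.6. No profitable deviation — NE.
(D, L, m2): Player 1 can switch to U (5.2 → 5.5). Not NE.
(D, R, m1): Player 2 can switch to L (0.7 → 0.9). Not NE.
(D, R, m2): Player 1 can switch to U (1.7 → 3.7). Not NE.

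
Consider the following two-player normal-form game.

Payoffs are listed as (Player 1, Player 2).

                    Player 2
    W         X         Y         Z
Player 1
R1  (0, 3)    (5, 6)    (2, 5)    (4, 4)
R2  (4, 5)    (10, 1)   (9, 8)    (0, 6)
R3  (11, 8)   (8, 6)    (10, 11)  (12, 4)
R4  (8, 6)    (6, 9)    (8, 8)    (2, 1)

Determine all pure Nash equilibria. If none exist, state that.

Player 1 against W: payoffs 0, 4, 11, 8 → best response R3.
Player 1 against X: payoffs 5, 10, 8, 6 → best response R2.
Player 1 against Y: payoffs 2, 9, 10, 8 → best response R3.
Player 1 against Z: payoffs 4, 0, 12, 2 → best response R3.
Player 2 against R1: payoffs 3, 6, 5, 4 → best response X.
Player 2 against R2: payoffs 5, 1, 8, 6 → best response Y.
Player 2 against R3: payoffs 8, 6, 11, 4 → best response Y.
Player 2 against R4: payoffs 6, 9, 8, 1 → best response X.
Mutual best responses: (R3, Y).

(R3, Y)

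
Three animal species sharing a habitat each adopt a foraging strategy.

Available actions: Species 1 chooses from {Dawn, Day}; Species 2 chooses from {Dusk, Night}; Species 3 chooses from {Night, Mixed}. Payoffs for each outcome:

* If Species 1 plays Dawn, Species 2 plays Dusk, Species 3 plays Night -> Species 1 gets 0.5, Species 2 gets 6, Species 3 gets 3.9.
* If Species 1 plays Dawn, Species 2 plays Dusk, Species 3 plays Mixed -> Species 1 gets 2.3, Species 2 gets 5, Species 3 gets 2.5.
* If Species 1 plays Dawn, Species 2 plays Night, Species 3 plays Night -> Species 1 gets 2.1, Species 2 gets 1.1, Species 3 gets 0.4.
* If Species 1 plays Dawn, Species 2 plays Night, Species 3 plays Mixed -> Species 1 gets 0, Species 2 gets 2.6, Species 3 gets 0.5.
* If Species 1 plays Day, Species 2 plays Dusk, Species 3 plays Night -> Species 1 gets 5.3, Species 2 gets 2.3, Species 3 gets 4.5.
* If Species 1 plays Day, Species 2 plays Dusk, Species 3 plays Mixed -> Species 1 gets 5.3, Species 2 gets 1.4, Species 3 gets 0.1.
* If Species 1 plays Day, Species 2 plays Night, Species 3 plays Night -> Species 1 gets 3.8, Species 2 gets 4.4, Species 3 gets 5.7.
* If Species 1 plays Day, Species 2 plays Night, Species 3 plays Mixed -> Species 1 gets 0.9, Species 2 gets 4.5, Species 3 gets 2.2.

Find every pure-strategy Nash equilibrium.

Pure NE: (Day, Night, Night)

For each strategy profile, look for a profitable unilateral deviation.
(Dawn, Dusk, Night): Species 1 can switch to Day (0.5 → 5.3). Not NE.
(Dawn, Dusk, Mixed): Species 1 can switch to Day (2.3 → 5.3). Not NE.
(Dawn, Night, Night): Species 1 can switch to Day (2.1 → 3.8). Not NE.
(Dawn, Night, Mixed): Species 1 can switch to Day (0 → 0.9). Not NE.
(Day, Dusk, Night): Species 2 can switch to Night (2.3 → 4.4). Not NE.
(Day, Dusk, Mixed): Species 2 can switch to Night (1.4 → 4.5). Not NE.
(Day, Night, Night): Species 1 gets 3.8, best alternative 2.1; Species 2 gets 4.4, best alternative 2.3; Species 3 gets 5.7, best alternative 2.2. No profitable deviation — NE.
(Day, Night, Mixed): Species 3 can switch to Night (2.2 → 5.7). Not NE.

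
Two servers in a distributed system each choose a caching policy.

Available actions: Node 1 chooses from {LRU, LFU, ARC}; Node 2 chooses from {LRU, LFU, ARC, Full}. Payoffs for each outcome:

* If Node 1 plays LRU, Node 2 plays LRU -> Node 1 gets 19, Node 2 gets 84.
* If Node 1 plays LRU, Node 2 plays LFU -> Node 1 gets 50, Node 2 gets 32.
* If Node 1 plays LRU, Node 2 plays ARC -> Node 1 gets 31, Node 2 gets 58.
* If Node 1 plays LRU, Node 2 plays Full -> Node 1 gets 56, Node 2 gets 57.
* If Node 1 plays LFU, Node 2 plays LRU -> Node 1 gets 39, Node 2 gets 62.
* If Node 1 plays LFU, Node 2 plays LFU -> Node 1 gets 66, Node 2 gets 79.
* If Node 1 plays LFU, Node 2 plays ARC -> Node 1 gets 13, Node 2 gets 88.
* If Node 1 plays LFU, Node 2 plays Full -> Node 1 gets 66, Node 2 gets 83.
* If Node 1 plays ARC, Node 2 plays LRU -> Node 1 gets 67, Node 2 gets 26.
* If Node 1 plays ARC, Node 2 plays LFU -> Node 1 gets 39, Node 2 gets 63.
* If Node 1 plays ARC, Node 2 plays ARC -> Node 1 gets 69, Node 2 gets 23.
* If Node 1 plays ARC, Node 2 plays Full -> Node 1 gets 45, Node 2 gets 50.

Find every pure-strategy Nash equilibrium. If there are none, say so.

(LRU, LRU): Node 1 can switch to LFU (19 → 39). Not NE.
(LRU, LFU): Node 1 can switch to LFU (50 → 66). Not NE.
(LRU, ARC): Node 1 can switch to ARC (31 → 69). Not NE.
(LRU, Full): Node 1 can switch to LFU (56 → 66). Not NE.
(LFU, LRU): Node 1 can switch to ARC (39 → 67). Not NE.
(LFU, LFU): Node 2 can switch to ARC (79 → 88). Not NE.
(LFU, ARC): Node 1 can switch to LRU (13 → 31). Not NE.
(LFU, Full): Node 2 can switch to ARC (83 → 88). Not NE.
(ARC, LRU): Node 2 can switch to LFU (26 → 63). Not NE.
(ARC, LFU): Node 1 can switch to LRU (39 → 50). Not NE.
(The remaining 2 profiles each have a profitable deviation by the same check.)

This game has no pure Nash equilibrium.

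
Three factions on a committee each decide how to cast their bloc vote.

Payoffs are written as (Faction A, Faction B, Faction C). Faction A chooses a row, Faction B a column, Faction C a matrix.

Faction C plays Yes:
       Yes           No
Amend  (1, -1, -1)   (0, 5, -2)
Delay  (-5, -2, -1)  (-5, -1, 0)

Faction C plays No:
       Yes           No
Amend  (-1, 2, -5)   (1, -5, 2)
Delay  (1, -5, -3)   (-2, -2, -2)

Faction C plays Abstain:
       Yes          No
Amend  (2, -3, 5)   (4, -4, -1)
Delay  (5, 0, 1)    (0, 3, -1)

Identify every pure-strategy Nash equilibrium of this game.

(Amend, Yes, Yes): Faction B can switch to No (-1 → 5). Not NE.
(Amend, Yes, No): Faction A can switch to Delay (-1 → 1). Not NE.
(Amend, Yes, Abstain): Faction A can switch to Delay (2 → 5). Not NE.
(Amend, No, Yes): Faction C can switch to No (-2 → 2). Not NE.
(Amend, No, No): Faction B can switch to Yes (-5 → 2). Not NE.
(Amend, No, Abstain): Faction B can switch to Yes (-4 → -3). Not NE.
(Delay, Yes, Yes): Faction A can switch to Amend (-5 → 1). Not NE.
(Delay, Yes, No): Faction B can switch to No (-5 → -2). Not NE.
(Delay, Yes, Abstain): Faction B can switch to No (0 → 3). Not NE.
(Delay, No, Yes): Faction A can switch to Amend (-5 → 0). Not NE.
(The remaining 2 profiles each have a profitable deviation by the same check.)

There is no pure-strategy Nash equilibrium.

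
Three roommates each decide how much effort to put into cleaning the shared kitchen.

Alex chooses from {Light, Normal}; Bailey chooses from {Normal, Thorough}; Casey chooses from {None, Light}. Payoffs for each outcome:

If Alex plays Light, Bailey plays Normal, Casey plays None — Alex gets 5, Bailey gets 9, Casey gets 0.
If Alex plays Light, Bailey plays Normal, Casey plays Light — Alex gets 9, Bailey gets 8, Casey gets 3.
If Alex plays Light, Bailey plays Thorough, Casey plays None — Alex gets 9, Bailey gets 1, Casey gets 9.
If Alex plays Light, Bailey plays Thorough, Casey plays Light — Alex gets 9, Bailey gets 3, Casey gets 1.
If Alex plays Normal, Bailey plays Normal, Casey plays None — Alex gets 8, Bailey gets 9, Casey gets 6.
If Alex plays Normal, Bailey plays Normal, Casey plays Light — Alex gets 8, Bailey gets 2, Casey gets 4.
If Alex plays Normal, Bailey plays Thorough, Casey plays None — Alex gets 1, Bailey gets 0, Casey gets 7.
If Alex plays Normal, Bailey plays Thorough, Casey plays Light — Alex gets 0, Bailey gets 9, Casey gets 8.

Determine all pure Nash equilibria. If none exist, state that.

(Light, Normal, Light), (Normal, Normal, None)

(Light, Normal, None): Alex can switch to Normal (5 → 8). Not NE.
(Light, Normal, Light): Alex gets 9, best alternative 8; Bailey gets 8, best alternative 3; Casey gets 3, best alternative 0. No profitable deviation — NE.
(Light, Thorough, None): Bailey can switch to Normal (1 → 9). Not NE.
(Light, Thorough, Light): Bailey can switch to Normal (3 → 8). Not NE.
(Normal, Normal, None): Alex gets 8, best alternative 5; Bailey gets 9, best alternative 0; Casey gets 6, best alternative 4. No profitable deviation — NE.
(Normal, Normal, Light): Alex can switch to Light (8 → 9). Not NE.
(Normal, Thorough, None): Alex can switch to Light (1 → 9). Not NE.
(Normal, Thorough, Light): Alex can switch to Light (0 → 9). Not NE.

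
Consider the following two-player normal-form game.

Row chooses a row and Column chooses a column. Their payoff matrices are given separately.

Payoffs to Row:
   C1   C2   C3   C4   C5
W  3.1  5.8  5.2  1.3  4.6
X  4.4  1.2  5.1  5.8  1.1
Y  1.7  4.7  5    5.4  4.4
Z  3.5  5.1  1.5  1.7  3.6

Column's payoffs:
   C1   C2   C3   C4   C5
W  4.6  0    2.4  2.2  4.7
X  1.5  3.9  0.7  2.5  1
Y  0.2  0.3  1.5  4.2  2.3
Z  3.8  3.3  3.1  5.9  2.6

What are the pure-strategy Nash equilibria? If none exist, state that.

Mark each player's best response to every combination of opponents' strategies; a profile where every player is best-responding is a pure Nash equilibrium.
Row against C1: payoffs 3.1, 4.4, 1.7, 3.5 → best response X.
Row against C2: payoffs 5.8, 1.2, 4.7, 5.1 → best response W.
Row against C3: payoffs 5.2, 5.1, 5, 1.5 → best response W.
Row against C4: payoffs 1.3, 5.8, 5.4, 1.7 → best response X.
Row against C5: payoffs 4.6, 1.1, 4.4, 3.6 → best response W.
Column against W: payoffs 4.6, 0, 2.4, 2.2, 4.7 → best response C5.
Column against X: payoffs 1.5, 3.9, 0.7, 2.5, 1 → best response C2.
Column against Y: payoffs 0.2, 0.3, 1.5, 4.2, 2.3 → best response C4.
Column against Z: payoffs 3.8, 3.3, 3.1, 5.9, 2.6 → best response C4.
Mutual best responses: (W, C5).

The unique pure-strategy Nash equilibrium is (W, C5).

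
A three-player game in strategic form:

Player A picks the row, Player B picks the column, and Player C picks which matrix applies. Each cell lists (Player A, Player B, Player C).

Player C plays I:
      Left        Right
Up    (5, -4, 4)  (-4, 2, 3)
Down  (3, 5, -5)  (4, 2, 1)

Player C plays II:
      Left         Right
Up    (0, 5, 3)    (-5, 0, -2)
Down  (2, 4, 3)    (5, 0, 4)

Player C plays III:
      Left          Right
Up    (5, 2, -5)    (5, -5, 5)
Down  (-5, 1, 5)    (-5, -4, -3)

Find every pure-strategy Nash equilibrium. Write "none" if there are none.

No pure-strategy Nash equilibrium.

(Up, Left, I): Player B can switch to Right (-4 → 2). Not NE.
(Up, Left, II): Player A can switch to Down (0 → 2). Not NE.
(Up, Left, III): Player C can switch to I (-5 → 4). Not NE.
(Up, Right, I): Player A can switch to Down (-4 → 4). Not NE.
(Up, Right, II): Player A can switch to Down (-5 → 5). Not NE.
(Up, Right, III): Player B can switch to Left (-5 → 2). Not NE.
(Down, Left, I): Player A can switch to Up (3 → 5). Not NE.
(Down, Left, II): Player C can switch to III (3 → 5). Not NE.
(Down, Left, III): Player A can switch to Up (-5 → 5). Not NE.
(Down, Right, I): Player B can switch to Left (2 → 5). Not NE.
(Down, Right, II): Player B can switch to Left (0 → 4). Not NE.
(Down, Right, III): Player A can switch to Up (-5 → 5). Not NE.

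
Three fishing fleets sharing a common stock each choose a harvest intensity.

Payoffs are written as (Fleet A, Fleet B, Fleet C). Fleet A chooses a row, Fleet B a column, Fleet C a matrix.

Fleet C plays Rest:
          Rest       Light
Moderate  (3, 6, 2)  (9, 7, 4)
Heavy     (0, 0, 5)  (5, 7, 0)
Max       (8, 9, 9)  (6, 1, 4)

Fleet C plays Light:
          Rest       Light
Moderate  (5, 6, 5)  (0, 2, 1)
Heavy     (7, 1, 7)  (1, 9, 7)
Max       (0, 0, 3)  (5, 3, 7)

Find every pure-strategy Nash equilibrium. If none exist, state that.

Pure-strategy Nash equilibria: (Moderate, Light, Rest), (Max, Rest, Rest), (Max, Light, Light)

Check each profile: it is a Nash equilibrium iff no player can strictly gain by switching unilaterally.
(Moderate, Rest, Rest): Fleet A can switch to Max (3 → 8). Not NE.
(Moderate, Rest, Light): Fleet A can switch to Heavy (5 → 7). Not NE.
(Moderate, Light, Rest): Fleet A gets 9, best alternative 6; Fleet B gets 7, best alternative 6; Fleet C gets 4, best alternative 1. No profitable deviation — NE.
(Moderate, Light, Light): Fleet A can switch to Heavy (0 → 1). Not NE.
(Heavy, Rest, Rest): Fleet A can switch to Moderate (0 → 3). Not NE.
(Heavy, Rest, Light): Fleet B can switch to Light (1 → 9). Not NE.
(Heavy, Light, Rest): Fleet A can switch to Moderate (5 → 9). Not NE.
(Max, Rest, Rest): Fleet A gets 8, best alternative 3; Fleet B gets 9, best alternative 1; Fleet C gets 9, best alternative 3. No profitable deviation — NE.
(Max, Light, Light): Fleet A gets 5, best alternative 1; Fleet B gets 3, best alternative 0; Fleet C gets 7, best alternative 4. No profitable deviation — NE.
(The remaining 3 profiles each have a profitable deviation by the same check.)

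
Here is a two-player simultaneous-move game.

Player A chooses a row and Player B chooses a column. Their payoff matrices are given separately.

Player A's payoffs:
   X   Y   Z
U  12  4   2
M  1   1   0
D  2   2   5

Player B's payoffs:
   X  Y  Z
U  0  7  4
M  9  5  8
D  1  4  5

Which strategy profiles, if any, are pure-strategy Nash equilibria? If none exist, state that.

(U, X): Player B can switch to Y (0 → 7). Not NE.
(U, Y): Player A gets 4, best alternative 2; Player B gets 7, best alternative 4. No profitable deviation — NE.
(U, Z): Player A can switch to D (2 → 5). Not NE.
(M, X): Player A can switch to U (1 → 12). Not NE.
(M, Y): Player A can switch to U (1 → 4). Not NE.
(M, Z): Player A can switch to U (0 → 2). Not NE.
(D, X): Player A can switch to U (2 → 12). Not NE.
(D, Y): Player A can switch to U (2 → 4). Not NE.
(D, Z): Player A gets 5, best alternative 2; Player B gets 5, best alternative 4. No profitable deviation — NE.

The pure Nash equilibria are (U, Y) and (D, Z).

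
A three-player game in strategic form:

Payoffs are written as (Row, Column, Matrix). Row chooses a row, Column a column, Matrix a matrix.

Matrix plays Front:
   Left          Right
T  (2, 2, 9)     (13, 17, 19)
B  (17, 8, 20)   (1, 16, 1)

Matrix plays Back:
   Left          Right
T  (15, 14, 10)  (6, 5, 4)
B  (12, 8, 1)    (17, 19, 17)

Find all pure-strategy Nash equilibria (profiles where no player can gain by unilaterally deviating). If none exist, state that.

(T, Left, Front): Row can switch to B (2 → 17). Not NE.
(T, Left, Back): Row gets 15, best alternative 12; Column gets 14, best alternative 5; Matrix gets 10, best alternative 9. No profitable deviation — NE.
(T, Right, Front): Row gets 13, best alternative 1; Column gets 17, best alternative 2; Matrix gets 19, best alternative 4. No profitable deviation — NE.
(T, Right, Back): Row can switch to B (6 → 17). Not NE.
(B, Left, Front): Column can switch to Right (8 → 16). Not NE.
(B, Left, Back): Row can switch to T (12 → 15). Not NE.
(B, Right, Front): Row can switch to T (1 → 13). Not NE.
(B, Right, Back): Row gets 17, best alternative 6; Column gets 19, best alternative 8; Matrix gets 17, best alternative 1. No profitable deviation — NE.

Pure-strategy Nash equilibria: (T, Left, Back) and (T, Right, Front) and (B, Right, Back)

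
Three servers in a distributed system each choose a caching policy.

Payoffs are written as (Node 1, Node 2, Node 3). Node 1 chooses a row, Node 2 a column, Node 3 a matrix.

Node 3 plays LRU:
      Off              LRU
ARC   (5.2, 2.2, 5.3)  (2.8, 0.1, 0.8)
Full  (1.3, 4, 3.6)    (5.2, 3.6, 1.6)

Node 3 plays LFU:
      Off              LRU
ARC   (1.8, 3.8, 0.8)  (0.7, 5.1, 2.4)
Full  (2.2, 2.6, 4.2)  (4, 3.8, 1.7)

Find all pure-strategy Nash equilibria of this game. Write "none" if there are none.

Pure-strategy Nash equilibria: (ARC, Off, LRU), (Full, LRU, LFU)

(ARC, Off, LRU): Node 1 gets 5.2, best alternative 1.3; Node 2 gets 2.2, best alternative 0.1; Node 3 gets 5.3, best alternative 0.8. No profitable deviation — NE.
(ARC, Off, LFU): Node 1 can switch to Full (1.8 → 2.2). Not NE.
(ARC, LRU, LRU): Node 1 can switch to Full (2.8 → 5.2). Not NE.
(ARC, LRU, LFU): Node 1 can switch to Full (0.7 → 4). Not NE.
(Full, Off, LRU): Node 1 can switch to ARC (1.3 → 5.2). Not NE.
(Full, Off, LFU): Node 2 can switch to LRU (2.6 → 3.8). Not NE.
(Full, LRU, LRU): Node 2 can switch to Off (3.6 → 4). Not NE.
(Full, LRU, LFU): Node 1 gets 4, best alternative 0.7; Node 2 gets 3.8, best alternative 2.6; Node 3 gets 1.7, best alternative 1.6. No profitable deviation — NE.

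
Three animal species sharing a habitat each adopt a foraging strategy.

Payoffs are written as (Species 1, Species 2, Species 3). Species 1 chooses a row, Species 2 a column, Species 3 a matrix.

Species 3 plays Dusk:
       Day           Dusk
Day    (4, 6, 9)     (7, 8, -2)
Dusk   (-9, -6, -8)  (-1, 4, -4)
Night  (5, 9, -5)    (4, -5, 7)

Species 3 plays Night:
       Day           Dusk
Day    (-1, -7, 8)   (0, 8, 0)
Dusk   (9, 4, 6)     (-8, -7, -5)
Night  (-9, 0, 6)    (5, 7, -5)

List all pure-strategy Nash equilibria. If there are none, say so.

(Day, Day, Dusk): Species 1 can switch to Night (4 → 5). Not NE.
(Day, Day, Night): Species 1 can switch to Dusk (-1 → 9). Not NE.
(Day, Dusk, Dusk): Species 3 can switch to Night (-2 → 0). Not NE.
(Day, Dusk, Night): Species 1 can switch to Night (0 → 5). Not NE.
(Dusk, Day, Dusk): Species 1 can switch to Day (-9 → 4). Not NE.
(Dusk, Day, Night): Species 1 gets 9, best alternative -1; Species 2 gets 4, best alternative -7; Species 3 gets 6, best alternative -8. No profitable deviation — NE.
(Dusk, Dusk, Dusk): Species 1 can switch to Day (-1 → 7). Not NE.
(Dusk, Dusk, Night): Species 1 can switch to Day (-8 → 0). Not NE.
(Night, Day, Dusk): Species 3 can switch to Night (-5 → 6). Not NE.
(Night, Day, Night): Species 1 can switch to Day (-9 → -1). Not NE.
(Night, Dusk, Dusk): Species 1 can switch to Day (4 → 7). Not NE.
(The remaining 1 profile has a profitable deviation by the same check.)

(Dusk, Day, Night)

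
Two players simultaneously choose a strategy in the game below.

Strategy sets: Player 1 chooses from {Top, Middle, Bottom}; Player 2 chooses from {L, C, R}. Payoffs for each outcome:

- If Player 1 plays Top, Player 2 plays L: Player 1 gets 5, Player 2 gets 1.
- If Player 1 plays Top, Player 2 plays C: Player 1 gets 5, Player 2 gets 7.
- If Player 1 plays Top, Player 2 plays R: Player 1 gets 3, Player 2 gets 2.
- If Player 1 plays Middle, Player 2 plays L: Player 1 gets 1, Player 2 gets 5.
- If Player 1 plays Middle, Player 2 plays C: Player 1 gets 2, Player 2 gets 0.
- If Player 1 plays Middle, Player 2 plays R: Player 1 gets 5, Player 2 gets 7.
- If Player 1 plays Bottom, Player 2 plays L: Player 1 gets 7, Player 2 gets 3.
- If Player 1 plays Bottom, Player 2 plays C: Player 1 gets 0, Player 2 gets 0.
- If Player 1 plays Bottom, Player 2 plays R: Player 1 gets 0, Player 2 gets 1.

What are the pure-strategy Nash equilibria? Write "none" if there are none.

Mark each player's best response to every combination of opponents' strategies; a profile where every player is best-responding is a pure Nash equilibrium.
Player 1 against L: payoffs 5, 1, 7 → best response Bottom.
Player 1 against C: payoffs 5, 2, 0 → best response Top.
Player 1 against R: payoffs 3, 5, 0 → best response Middle.
Player 2 against Top: payoffs 1, 7, 2 → best response C.
Player 2 against Middle: payoffs 5, 0, 7 → best response R.
Player 2 against Bottom: payoffs 3, 0, 1 → best response L.
Mutual best responses: (Top, C); (Middle, R); (Bottom, L).

Pure-strategy Nash equilibria: (Top, C) and (Middle, R) and (Bottom, L)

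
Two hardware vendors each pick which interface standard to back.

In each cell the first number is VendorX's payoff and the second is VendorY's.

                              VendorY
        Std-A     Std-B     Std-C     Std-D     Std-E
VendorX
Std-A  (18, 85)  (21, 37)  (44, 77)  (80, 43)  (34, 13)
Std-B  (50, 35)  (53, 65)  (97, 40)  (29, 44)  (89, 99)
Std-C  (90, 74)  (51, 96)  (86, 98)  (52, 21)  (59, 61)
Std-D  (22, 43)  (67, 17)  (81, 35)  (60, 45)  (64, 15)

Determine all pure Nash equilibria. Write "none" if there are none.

VendorX against Std-A: payoffs 18, 50, 90, 22 → best response Std-C.
VendorX against Std-B: payoffs 21, 53, 51, 67 → best response Std-D.
VendorX against Std-C: payoffs 44, 97, 86, 81 → best response Std-B.
VendorX against Std-D: payoffs 80, 29, 52, 60 → best response Std-A.
VendorX against Std-E: payoffs 34, 89, 59, 64 → best response Std-B.
VendorY against Std-A: payoffs 85, 37, 77, 43, 13 → best response Std-A.
VendorY against Std-B: payoffs 35, 65, 40, 44, 99 → best response Std-E.
VendorY against Std-C: payoffs 74, 96, 98, 21, 61 → best response Std-C.
VendorY against Std-D: payoffs 43, 17, 35, 45, 15 → best response Std-D.
Mutual best responses: (Std-B, Std-E).

The unique pure-strategy Nash equilibrium is (Std-B, Std-E).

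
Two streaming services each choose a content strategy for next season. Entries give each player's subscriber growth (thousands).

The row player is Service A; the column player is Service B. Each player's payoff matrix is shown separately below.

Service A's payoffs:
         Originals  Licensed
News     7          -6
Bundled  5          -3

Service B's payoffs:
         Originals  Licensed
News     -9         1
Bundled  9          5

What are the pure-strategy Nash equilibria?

none

Check each profile: it is a Nash equilibrium iff no player can strictly gain by switching unilaterally.
(News, Originals): Service B can switch to Licensed (-9 → 1). Not NE.
(News, Licensed): Service A can switch to Bundled (-6 → -3). Not NE.
(Bundled, Originals): Service A can switch to News (5 → 7). Not NE.
(Bundled, Licensed): Service B can switch to Originals (5 → 9). Not NE.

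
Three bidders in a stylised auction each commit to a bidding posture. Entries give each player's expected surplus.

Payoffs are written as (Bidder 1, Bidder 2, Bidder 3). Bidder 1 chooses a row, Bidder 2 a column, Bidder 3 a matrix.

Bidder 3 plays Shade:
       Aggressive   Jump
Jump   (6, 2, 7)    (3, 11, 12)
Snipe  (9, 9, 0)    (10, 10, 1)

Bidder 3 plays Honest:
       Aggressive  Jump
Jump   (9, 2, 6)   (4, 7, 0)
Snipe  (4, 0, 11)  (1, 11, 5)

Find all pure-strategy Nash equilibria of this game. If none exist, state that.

This game has no pure Nash equilibrium.

Mark each player's best response to every combination of opponents' strategies; a profile where every player is best-responding is a pure Nash equilibrium.
Bidder 1 against (Aggressive, Shade): payoffs 6, 9 → best response Snipe.
Bidder 1 against (Aggressive, Honest): payoffs 9, 4 → best response Jump.
Bidder 1 against (Jump, Shade): payoffs 3, 10 → best response Snipe.
Bidder 1 against (Jump, Honest): payoffs 4, 1 → best response Jump.
Bidder 2 against (Jump, Shade): payoffs 2, 11 → best response Jump.
Bidder 2 against (Jump, Honest): payoffs 2, 7 → best response Jump.
Bidder 2 against (Snipe, Shade): payoffs 9, 10 → best response Jump.
Bidder 2 against (Snipe, Honest): payoffs 0, 11 → best response Jump.
Bidder 3 against (Jump, Aggressive): payoffs 7, 6 → best response Shade.
Bidder 3 against (Jump, Jump): payoffs 12, 0 → best response Shade.
Bidder 3 against (Snipe, Aggressive): payoffs 0, 11 → best response Honest.
Bidder 3 against (Snipe, Jump): payoffs 1, 5 → best response Honest.
No profile is a mutual best response for all players.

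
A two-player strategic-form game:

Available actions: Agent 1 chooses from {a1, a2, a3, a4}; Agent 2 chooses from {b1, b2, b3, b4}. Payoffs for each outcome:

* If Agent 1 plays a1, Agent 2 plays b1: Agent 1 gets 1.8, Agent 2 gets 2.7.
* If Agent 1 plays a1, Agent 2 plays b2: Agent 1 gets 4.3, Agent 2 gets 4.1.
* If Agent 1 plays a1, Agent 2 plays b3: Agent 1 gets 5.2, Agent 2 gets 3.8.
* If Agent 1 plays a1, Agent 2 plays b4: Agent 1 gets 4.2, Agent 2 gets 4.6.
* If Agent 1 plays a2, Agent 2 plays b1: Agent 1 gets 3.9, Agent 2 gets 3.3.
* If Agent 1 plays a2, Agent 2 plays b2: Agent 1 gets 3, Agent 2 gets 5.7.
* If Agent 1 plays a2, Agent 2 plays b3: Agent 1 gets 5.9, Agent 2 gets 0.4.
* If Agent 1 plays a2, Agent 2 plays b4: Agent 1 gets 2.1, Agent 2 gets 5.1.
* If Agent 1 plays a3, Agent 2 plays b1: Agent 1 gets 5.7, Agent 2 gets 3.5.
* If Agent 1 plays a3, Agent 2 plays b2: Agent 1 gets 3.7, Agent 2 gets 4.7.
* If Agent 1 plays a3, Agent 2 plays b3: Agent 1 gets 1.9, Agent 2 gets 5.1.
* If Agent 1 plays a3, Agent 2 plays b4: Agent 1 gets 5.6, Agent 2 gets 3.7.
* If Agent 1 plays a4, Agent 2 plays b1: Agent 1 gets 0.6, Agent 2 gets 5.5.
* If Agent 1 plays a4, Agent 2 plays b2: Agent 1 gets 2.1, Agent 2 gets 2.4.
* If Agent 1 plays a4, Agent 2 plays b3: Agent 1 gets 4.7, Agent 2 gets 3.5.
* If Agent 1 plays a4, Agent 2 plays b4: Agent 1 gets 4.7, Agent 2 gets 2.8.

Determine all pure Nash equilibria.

No pure-strategy Nash equilibrium.

Agent 1 against b1: payoffs 1.8, 3.9, 5.7, 0.6 → best response a3.
Agent 1 against b2: payoffs 4.3, 3, 3.7, 2.1 → best response a1.
Agent 1 against b3: payoffs 5.2, 5.9, 1.9, 4.7 → best response a2.
Agent 1 against b4: payoffs 4.2, 2.1, 5.6, 4.7 → best response a3.
Agent 2 against a1: payoffs 2.7, 4.1, 3.8, 4.6 → best response b4.
Agent 2 against a2: payoffs 3.3, 5.7, 0.4, 5.1 → best response b2.
Agent 2 against a3: payoffs 3.5, 4.7, 5.1, 3.7 → best response b3.
Agent 2 against a4: payoffs 5.5, 2.4, 3.5, 2.8 → best response b1.
No profile is a mutual best response for all players.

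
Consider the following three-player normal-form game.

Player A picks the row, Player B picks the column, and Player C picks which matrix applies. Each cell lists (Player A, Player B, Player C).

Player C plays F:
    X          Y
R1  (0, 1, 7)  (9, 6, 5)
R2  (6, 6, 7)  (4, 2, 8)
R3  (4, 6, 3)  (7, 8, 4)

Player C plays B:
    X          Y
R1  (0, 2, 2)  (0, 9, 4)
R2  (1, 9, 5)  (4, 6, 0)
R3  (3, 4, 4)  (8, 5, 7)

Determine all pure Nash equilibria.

For each strategy profile, look for a profitable unilateral deviation.
(R1, X, F): Player A can switch to R2 (0 → 6). Not NE.
(R1, X, B): Player A can switch to R2 (0 → 1). Not NE.
(R1, Y, F): Player A gets 9, best alternative 7; Player B gets 6, best alternative 1; Player C gets 5, best alternative 4. No profitable deviation — NE.
(R1, Y, B): Player A can switch to R2 (0 → 4). Not NE.
(R2, X, F): Player A gets 6, best alternative 4; Player B gets 6, best alternative 2; Player C gets 7, best alternative 5. No profitable deviation — NE.
(R2, X, B): Player A can switch to R3 (1 → 3). Not NE.
(R2, Y, F): Player A can switch to R1 (4 → 9). Not NE.
(R2, Y, B): Player A can switch to R3 (4 → 8). Not NE.
(R3, X, F): Player A can switch to R2 (4 → 6). Not NE.
(R3, X, B): Player B can switch to Y (4 → 5). Not NE.
(R3, Y, F): Player A can switch to R1 (7 → 9). Not NE.
(R3, Y, B): Player A gets 8, best alternative 4; Player B gets 5, best alternative 4; Player C gets 7, best alternative 4. No profitable deviation — NE.

Pure-strategy Nash equilibria: (R1, Y, F) and (R2, X, F) and (R3, Y, B)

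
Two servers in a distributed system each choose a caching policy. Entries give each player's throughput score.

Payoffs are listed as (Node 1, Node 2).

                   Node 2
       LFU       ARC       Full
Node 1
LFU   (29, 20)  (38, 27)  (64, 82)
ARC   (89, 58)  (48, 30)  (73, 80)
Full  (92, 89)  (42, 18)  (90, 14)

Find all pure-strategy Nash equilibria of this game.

For each strategy profile, look for a profitable unilateral deviation.
(LFU, LFU): Node 1 can switch to ARC (29 → 89). Not NE.
(LFU, ARC): Node 1 can switch to ARC (38 → 48). Not NE.
(LFU, Full): Node 1 can switch to ARC (64 → 73). Not NE.
(ARC, LFU): Node 1 can switch to Full (89 → 92). Not NE.
(ARC, ARC): Node 2 can switch to LFU (30 → 58). Not NE.
(ARC, Full): Node 1 can switch to Full (73 → 90). Not NE.
(Full, LFU): Node 1 gets 92, best alternative 89; Node 2 gets 89, best alternative 18. No profitable deviation — NE.
(Full, ARC): Node 1 can switch to ARC (42 → 48). Not NE.
(Full, Full): Node 2 can switch to LFU (14 → 89). Not NE.

Pure NE: (Full, LFU)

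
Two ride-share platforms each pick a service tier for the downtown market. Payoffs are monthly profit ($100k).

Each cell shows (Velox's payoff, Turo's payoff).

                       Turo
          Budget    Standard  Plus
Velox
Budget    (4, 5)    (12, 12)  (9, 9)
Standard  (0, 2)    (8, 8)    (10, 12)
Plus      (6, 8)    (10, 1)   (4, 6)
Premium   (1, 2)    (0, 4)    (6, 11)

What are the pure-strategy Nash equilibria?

(Budget, Standard) and (Standard, Plus) and (Plus, Budget)

Mark each player's best response to every combination of opponents' strategies; a profile where every player is best-responding is a pure Nash equilibrium.
Velox against Budget: payoffs 4, 0, 6, 1 → best response Plus.
Velox against Standard: payoffs 12, 8, 10, 0 → best response Budget.
Velox against Plus: payoffs 9, 10, 4, 6 → best response Standard.
Turo against Budget: payoffs 5, 12, 9 → best response Standard.
Turo against Standard: payoffs 2, 8, 12 → best response Plus.
Turo against Plus: payoffs 8, 1, 6 → best response Budget.
Turo against Premium: payoffs 2, 4, 11 → best response Plus.
Mutual best responses: (Budget, Standard); (Standard, Plus); (Plus, Budget).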